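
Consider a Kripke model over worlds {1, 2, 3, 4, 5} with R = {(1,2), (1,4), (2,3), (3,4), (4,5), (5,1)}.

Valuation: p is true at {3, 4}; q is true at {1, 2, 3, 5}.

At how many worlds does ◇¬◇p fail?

1: successors {2, 4}; ¬◇p there: 2:F, 4:T. ✓
2: successors {3}; ¬◇p there: 3:F. ✗
3: successors {4}; ¬◇p there: 4:T. ✓
4: successors {5}; ¬◇p there: 5:T. ✓
5: successors {1}; ¬◇p there: 1:F. ✗
Satisfying worlds: {1, 3, 4}.
So ◇¬◇p fails at the other 2 worlds.

2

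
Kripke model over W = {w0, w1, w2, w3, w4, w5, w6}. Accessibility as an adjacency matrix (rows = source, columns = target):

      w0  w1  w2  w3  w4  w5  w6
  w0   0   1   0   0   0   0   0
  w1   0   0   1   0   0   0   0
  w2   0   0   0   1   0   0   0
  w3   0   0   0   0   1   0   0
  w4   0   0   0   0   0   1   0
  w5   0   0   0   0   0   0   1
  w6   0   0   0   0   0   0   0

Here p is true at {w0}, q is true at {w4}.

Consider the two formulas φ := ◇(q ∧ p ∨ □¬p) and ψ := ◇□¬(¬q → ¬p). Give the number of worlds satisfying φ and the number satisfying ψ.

6 and 1

For ◇(q ∧ p ∨ □¬p):
w0: successors {w1}; q ∧ p ∨ □¬p there: w1:T. ✓
w1: successors {w2}; q ∧ p ∨ □¬p there: w2:T. ✓
w2: successors {w3}; q ∧ p ∨ □¬p there: w3:T. ✓
w3: successors {w4}; q ∧ p ∨ □¬p there: w4:T. ✓
w4: successors {w5}; q ∧ p ∨ □¬p there: w5:T. ✓
w5: successors {w6}; q ∧ p ∨ □¬p there: w6:T. ✓
w6: no successors, so ◇(q ∧ p ∨ □¬p) fails. ✗
— 6 worlds.
For ◇□¬(¬q → ¬p):
w0: successors {w1}; □¬(¬q → ¬p) there: w1:F. ✗
w1: successors {w2}; □¬(¬q → ¬p) there: w2:F. ✗
w2: successors {w3}; □¬(¬q → ¬p) there: w3:F. ✗
w3: successors {w4}; □¬(¬q → ¬p) there: w4:F. ✗
w4: successors {w5}; □¬(¬q → ¬p) there: w5:F. ✗
w5: successors {w6}; □¬(¬q → ¬p) there: w6:T. ✓
w6: no successors, so ◇□¬(¬q → ¬p) fails. ✗
— 1 world.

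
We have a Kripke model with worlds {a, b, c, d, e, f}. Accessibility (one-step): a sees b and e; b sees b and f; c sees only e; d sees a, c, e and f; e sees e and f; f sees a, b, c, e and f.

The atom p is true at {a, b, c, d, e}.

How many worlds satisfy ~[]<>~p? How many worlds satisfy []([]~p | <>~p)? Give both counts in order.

For ~[]<>~p:
a: []<>~p is T. ✗
b: []<>~p is T. ✗
c: []<>~p is T. ✗
d: []<>~p is F. ✓
e: []<>~p is T. ✗
f: []<>~p is F. ✓
— 2 worlds.
For []([]~p | <>~p):
a: successors {b, e}; []~p | <>~p there: b:T, e:T. ✓
b: successors {b, f}; []~p | <>~p there: b:T, f:T. ✓
c: successors {e}; []~p | <>~p there: e:T. ✓
d: successors {a, c, e, f}; []~p | <>~p there: a:F, c:F, e:T, f:T. ✗
e: successors {e, f}; []~p | <>~p there: e:T, f:T. ✓
f: successors {a, b, c, e, f}; []~p | <>~p there: a:F, b:T, c:F, e:T, f:T. ✗
— 4 worlds.

2 and 4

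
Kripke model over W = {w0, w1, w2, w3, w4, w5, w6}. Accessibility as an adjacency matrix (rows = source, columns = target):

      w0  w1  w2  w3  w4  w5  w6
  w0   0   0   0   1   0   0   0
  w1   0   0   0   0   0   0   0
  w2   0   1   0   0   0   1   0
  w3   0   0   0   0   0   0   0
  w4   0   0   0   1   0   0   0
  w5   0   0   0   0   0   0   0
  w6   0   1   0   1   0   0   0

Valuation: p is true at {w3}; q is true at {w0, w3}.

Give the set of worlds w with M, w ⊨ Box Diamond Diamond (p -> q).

w0: successors {w3}; Diamond Diamond (p -> q) there: w3:F. ✗
w1: no successors, so Box Diamond Diamond (p -> q) holds vacuously. ✓
w2: successors {w1, w5}; Diamond Diamond (p -> q) there: w1:F, w5:F. ✗
w3: no successors, so Box Diamond Diamond (p -> q) holds vacuously. ✓
w4: successors {w3}; Diamond Diamond (p -> q) there: w3:F. ✗
w5: no successors, so Box Diamond Diamond (p -> q) holds vacuously. ✓
w6: successors {w1, w3}; Diamond Diamond (p -> q) there: w1:F, w3:F. ✗

{w1, w3, w5}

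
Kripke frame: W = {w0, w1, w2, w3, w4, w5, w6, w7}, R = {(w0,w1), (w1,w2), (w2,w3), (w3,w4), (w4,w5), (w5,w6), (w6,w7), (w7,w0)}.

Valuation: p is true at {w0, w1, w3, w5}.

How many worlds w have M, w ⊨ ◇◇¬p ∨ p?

w0: ◇◇¬p is T, p is T. ✓
w1: ◇◇¬p is F, p is T. ✓
w2: ◇◇¬p is T, p is F. ✓
w3: ◇◇¬p is F, p is T. ✓
w4: ◇◇¬p is T, p is F. ✓
w5: ◇◇¬p is T, p is T. ✓
w6: ◇◇¬p is F, p is F. ✗
w7: ◇◇¬p is F, p is F. ✗
Satisfying worlds: {w0, w1, w2, w3, w4, w5}.

6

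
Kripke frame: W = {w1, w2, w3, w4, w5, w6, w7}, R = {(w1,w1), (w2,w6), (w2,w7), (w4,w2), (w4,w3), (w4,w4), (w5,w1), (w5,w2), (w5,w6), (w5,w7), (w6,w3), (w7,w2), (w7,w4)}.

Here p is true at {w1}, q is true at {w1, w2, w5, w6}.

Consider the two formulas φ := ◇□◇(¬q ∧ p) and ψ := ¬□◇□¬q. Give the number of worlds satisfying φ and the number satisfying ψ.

2 and 5

For ◇□◇(¬q ∧ p):
w1: successors {w1}; □◇(¬q ∧ p) there: w1:F. ✗
w2: successors {w6, w7}; □◇(¬q ∧ p) there: w6:F, w7:F. ✗
w3: no successors, so ◇□◇(¬q ∧ p) fails. ✗
w4: successors {w2, w3, w4}; □◇(¬q ∧ p) there: w2:F, w3:T, w4:F. ✓
w5: successors {w1, w2, w6, w7}; □◇(¬q ∧ p) there: w1:F, w2:F, w6:F, w7:F. ✗
w6: successors {w3}; □◇(¬q ∧ p) there: w3:T. ✓
w7: successors {w2, w4}; □◇(¬q ∧ p) there: w2:F, w4:F. ✗
— 2 worlds.
For ¬□◇□¬q:
w1: □◇□¬q is F. ✓
w2: □◇□¬q is F. ✓
w3: □◇□¬q is T. ✗
w4: □◇□¬q is F. ✓
w5: □◇□¬q is F. ✓
w6: □◇□¬q is F. ✓
w7: □◇□¬q is T. ✗
— 5 worlds.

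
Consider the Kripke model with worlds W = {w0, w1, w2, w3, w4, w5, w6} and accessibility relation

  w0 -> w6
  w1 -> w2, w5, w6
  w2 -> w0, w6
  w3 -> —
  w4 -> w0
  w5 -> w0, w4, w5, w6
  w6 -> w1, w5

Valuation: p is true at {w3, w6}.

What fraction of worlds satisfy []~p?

3/7

w0: successors {w6}; ~p there: w6:F. ✗
w1: successors {w2, w5, w6}; ~p there: w2:T, w5:T, w6:F. ✗
w2: successors {w0, w6}; ~p there: w0:T, w6:F. ✗
w3: no successors, so []~p holds vacuously. ✓
w4: successors {w0}; ~p there: w0:T. ✓
w5: successors {w0, w4, w5, w6}; ~p there: w0:T, w4:T, w5:T, w6:F. ✗
w6: successors {w1, w5}; ~p there: w1:T, w5:T. ✓
That's 3 of 7 worlds, so 3/7.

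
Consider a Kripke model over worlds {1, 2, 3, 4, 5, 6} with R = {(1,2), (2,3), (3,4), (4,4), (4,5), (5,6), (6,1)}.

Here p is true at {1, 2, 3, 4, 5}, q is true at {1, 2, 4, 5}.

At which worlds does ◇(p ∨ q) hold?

1: successors {2}; p ∨ q there: 2:T. ✓
2: successors {3}; p ∨ q there: 3:T. ✓
3: successors {4}; p ∨ q there: 4:T. ✓
4: successors {4, 5}; p ∨ q there: 4:T, 5:T. ✓
5: successors {6}; p ∨ q there: 6:F. ✗
6: successors {1}; p ∨ q there: 1:T. ✓

{1, 2, 3, 4, 6}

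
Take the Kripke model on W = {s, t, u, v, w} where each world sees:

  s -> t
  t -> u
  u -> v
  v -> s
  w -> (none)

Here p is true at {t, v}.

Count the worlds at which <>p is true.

2

s: successors {t}; p there: t:T. ✓
t: successors {u}; p there: u:F. ✗
u: successors {v}; p there: v:T. ✓
v: successors {s}; p there: s:F. ✗
w: no successors, so <>p fails. ✗
Satisfying worlds: {s, u}.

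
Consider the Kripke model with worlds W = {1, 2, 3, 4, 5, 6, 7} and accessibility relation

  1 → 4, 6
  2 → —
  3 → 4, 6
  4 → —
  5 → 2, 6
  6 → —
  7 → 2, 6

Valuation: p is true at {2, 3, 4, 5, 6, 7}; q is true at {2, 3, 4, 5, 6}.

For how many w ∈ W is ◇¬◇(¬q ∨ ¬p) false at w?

1: successors {4, 6}; ¬◇(¬q ∨ ¬p) there: 4:T, 6:T. ✓
2: no successors, so ◇¬◇(¬q ∨ ¬p) fails. ✗
3: successors {4, 6}; ¬◇(¬q ∨ ¬p) there: 4:T, 6:T. ✓
4: no successors, so ◇¬◇(¬q ∨ ¬p) fails. ✗
5: successors {2, 6}; ¬◇(¬q ∨ ¬p) there: 2:T, 6:T. ✓
6: no successors, so ◇¬◇(¬q ∨ ¬p) fails. ✗
7: successors {2, 6}; ¬◇(¬q ∨ ¬p) there: 2:T, 6:T. ✓
Satisfying worlds: {1, 3, 5, 7}.
So ◇¬◇(¬q ∨ ¬p) fails at the other 3 worlds.

3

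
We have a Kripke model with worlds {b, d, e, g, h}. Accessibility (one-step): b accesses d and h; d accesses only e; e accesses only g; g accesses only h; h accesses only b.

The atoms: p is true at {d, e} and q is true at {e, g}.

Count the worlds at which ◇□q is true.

2

b: successors {d, h}; □q there: d:T, h:F. ✓
d: successors {e}; □q there: e:T. ✓
e: successors {g}; □q there: g:F. ✗
g: successors {h}; □q there: h:F. ✗
h: successors {b}; □q there: b:F. ✗
Satisfying worlds: {b, d}.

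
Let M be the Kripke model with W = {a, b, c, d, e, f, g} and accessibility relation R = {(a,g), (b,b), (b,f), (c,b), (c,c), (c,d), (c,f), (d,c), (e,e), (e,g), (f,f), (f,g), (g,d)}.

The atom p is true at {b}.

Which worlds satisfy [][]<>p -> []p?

{a, b, c, d, e, f}

a: [][]<>p is F, []p is F. ✓
b: [][]<>p is F, []p is F. ✓
c: [][]<>p is F, []p is F. ✓
d: [][]<>p is F, []p is F. ✓
e: [][]<>p is F, []p is F. ✓
f: [][]<>p is F, []p is F. ✓
g: [][]<>p is T, []p is F. ✗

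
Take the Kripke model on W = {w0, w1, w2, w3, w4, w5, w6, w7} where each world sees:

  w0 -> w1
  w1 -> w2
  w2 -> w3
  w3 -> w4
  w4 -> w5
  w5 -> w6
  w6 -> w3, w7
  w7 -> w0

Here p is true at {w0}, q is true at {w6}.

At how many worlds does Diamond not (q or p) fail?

w0: successors {w1}; not (q or p) there: w1:T. ✓
w1: successors {w2}; not (q or p) there: w2:T. ✓
w2: successors {w3}; not (q or p) there: w3:T. ✓
w3: successors {w4}; not (q or p) there: w4:T. ✓
w4: successors {w5}; not (q or p) there: w5:T. ✓
w5: successors {w6}; not (q or p) there: w6:F. ✗
w6: successors {w3, w7}; not (q or p) there: w3:T, w7:T. ✓
w7: successors {w0}; not (q or p) there: w0:F. ✗
Satisfying worlds: {w0, w1, w2, w3, w4, w6}.
So Diamond not (q or p) fails at the other 2 worlds.

2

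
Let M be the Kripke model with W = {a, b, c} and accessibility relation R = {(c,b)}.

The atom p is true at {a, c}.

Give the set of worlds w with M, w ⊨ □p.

{a, b}

a: no successors, so □p holds vacuously. ✓
b: no successors, so □p holds vacuously. ✓
c: successors {b}; p there: b:F. ✗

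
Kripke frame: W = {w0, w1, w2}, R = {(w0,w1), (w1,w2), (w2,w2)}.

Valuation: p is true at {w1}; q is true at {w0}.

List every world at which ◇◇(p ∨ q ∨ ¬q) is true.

w0: successors {w1}; ◇(p ∨ q ∨ ¬q) there: w1:T. ✓
w1: successors {w2}; ◇(p ∨ q ∨ ¬q) there: w2:T. ✓
w2: successors {w2}; ◇(p ∨ q ∨ ¬q) there: w2:T. ✓

{w0, w1, w2}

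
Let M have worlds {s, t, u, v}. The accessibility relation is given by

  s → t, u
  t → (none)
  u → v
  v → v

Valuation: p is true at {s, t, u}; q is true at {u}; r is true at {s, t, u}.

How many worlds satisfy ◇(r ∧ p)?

s: successors {t, u}; r ∧ p there: t:T, u:T. ✓
t: no successors, so ◇(r ∧ p) fails. ✗
u: successors {v}; r ∧ p there: v:F. ✗
v: successors {v}; r ∧ p there: v:F. ✗
Satisfying worlds: {s}.

1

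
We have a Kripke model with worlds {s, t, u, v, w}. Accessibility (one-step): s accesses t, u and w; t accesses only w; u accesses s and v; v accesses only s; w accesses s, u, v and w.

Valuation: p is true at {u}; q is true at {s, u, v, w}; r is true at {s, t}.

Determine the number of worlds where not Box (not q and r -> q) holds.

s: Box (not q and r -> q) is F. ✓
t: Box (not q and r -> q) is T. ✗
u: Box (not q and r -> q) is T. ✗
v: Box (not q and r -> q) is T. ✗
w: Box (not q and r -> q) is T. ✗
Satisfying worlds: {s}.

1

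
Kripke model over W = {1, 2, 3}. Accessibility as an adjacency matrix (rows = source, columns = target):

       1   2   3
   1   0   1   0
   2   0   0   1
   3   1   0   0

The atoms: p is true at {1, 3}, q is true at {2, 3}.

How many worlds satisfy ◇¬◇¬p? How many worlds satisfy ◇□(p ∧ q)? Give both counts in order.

2 and 1

For ◇¬◇¬p:
1: successors {2}; ¬◇¬p there: 2:T. ✓
2: successors {3}; ¬◇¬p there: 3:T. ✓
3: successors {1}; ¬◇¬p there: 1:F. ✗
— 2 worlds.
For ◇□(p ∧ q):
1: successors {2}; □(p ∧ q) there: 2:T. ✓
2: successors {3}; □(p ∧ q) there: 3:F. ✗
3: successors {1}; □(p ∧ q) there: 1:F. ✗
— 1 world.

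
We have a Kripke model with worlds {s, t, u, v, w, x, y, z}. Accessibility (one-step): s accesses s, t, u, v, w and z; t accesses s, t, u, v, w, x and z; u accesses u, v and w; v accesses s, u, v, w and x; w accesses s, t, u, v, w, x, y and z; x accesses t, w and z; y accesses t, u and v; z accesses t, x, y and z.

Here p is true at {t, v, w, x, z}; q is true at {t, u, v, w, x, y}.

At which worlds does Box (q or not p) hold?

s: successors {s, t, u, v, w, z}; q or not p there: s:T, t:T, u:T, v:T, w:T, z:F. ✗
t: successors {s, t, u, v, w, x, z}; q or not p there: s:T, t:T, u:T, v:T, w:T, x:T, z:F. ✗
u: successors {u, v, w}; q or not p there: u:T, v:T, w:T. ✓
v: successors {s, u, v, w, x}; q or not p there: s:T, u:T, v:T, w:T, x:T. ✓
w: successors {s, t, u, v, w, x, y, z}; q or not p there: s:T, t:T, u:T, v:T, w:T, x:T, y:T, z:F. ✗
x: successors {t, w, z}; q or not p there: t:T, w:T, z:F. ✗
y: successors {t, u, v}; q or not p there: t:T, u:T, v:T. ✓
z: successors {t, x, y, z}; q or not p there: t:T, x:T, y:T, z:F. ✗

{u, v, y}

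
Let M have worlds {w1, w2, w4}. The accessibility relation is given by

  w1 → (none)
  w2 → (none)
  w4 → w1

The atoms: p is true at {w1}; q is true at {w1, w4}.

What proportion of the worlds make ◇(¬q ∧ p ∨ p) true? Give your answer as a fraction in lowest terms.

1/3

w1: no successors, so ◇(¬q ∧ p ∨ p) fails. ✗
w2: no successors, so ◇(¬q ∧ p ∨ p) fails. ✗
w4: successors {w1}; ¬q ∧ p ∨ p there: w1:T. ✓
That's 1 of 3 worlds, so 1/3.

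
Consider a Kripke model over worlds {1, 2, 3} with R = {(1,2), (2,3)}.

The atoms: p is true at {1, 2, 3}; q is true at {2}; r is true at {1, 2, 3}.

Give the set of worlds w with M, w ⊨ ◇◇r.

{1}

1: successors {2}; ◇r there: 2:T. ✓
2: successors {3}; ◇r there: 3:F. ✗
3: no successors, so ◇◇r fails. ✗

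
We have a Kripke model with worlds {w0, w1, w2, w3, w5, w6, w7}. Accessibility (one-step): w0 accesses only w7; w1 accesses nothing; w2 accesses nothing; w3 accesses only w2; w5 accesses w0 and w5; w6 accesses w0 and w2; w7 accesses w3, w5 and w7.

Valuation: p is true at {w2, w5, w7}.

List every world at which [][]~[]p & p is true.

{w2}

w0: [][]~[]p is F, p is F. ✗
w1: [][]~[]p is T, p is F. ✗
w2: [][]~[]p is T, p is T. ✓
w3: [][]~[]p is T, p is F. ✗
w5: [][]~[]p is F, p is T. ✗
w6: [][]~[]p is T, p is F. ✗
w7: [][]~[]p is F, p is T. ✗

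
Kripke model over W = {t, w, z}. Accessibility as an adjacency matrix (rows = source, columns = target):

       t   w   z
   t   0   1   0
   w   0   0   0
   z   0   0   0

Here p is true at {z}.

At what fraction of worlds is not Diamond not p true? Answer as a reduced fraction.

2/3

t: Diamond not p is T. ✗
w: Diamond not p is F. ✓
z: Diamond not p is F. ✓
That's 2 of 3 worlds, so 2/3.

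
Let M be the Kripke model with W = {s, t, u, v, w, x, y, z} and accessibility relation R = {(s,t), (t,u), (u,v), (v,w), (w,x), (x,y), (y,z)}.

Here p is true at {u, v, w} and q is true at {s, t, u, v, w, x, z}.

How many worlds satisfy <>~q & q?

1

s: <>~q is F, q is T. ✗
t: <>~q is F, q is T. ✗
u: <>~q is F, q is T. ✗
v: <>~q is F, q is T. ✗
w: <>~q is F, q is T. ✗
x: <>~q is T, q is T. ✓
y: <>~q is F, q is F. ✗
z: <>~q is F, q is T. ✗
Satisfying worlds: {x}.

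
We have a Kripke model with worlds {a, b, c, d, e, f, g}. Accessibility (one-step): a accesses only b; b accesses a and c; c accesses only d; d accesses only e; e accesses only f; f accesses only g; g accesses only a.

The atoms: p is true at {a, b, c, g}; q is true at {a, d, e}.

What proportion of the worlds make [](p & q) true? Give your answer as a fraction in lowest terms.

1/7

a: successors {b}; p & q there: b:F. ✗
b: successors {a, c}; p & q there: a:T, c:F. ✗
c: successors {d}; p & q there: d:F. ✗
d: successors {e}; p & q there: e:F. ✗
e: successors {f}; p & q there: f:F. ✗
f: successors {g}; p & q there: g:F. ✗
g: successors {a}; p & q there: a:T. ✓
That's 1 of 7 worlds, so 1/7.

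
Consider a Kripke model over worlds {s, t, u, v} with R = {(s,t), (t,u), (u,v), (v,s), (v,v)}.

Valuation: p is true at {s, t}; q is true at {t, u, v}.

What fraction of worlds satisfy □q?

3/4

s: successors {t}; q there: t:T. ✓
t: successors {u}; q there: u:T. ✓
u: successors {v}; q there: v:T. ✓
v: successors {s, v}; q there: s:F, v:T. ✗
That's 3 of 4 worlds, so 3/4.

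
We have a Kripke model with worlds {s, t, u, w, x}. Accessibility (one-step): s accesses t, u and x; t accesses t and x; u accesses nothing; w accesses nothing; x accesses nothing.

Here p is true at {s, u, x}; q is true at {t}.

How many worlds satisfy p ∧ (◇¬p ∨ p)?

s: p is T, ◇¬p ∨ p is T. ✓
t: p is F, ◇¬p ∨ p is T. ✗
u: p is T, ◇¬p ∨ p is T. ✓
w: p is F, ◇¬p ∨ p is F. ✗
x: p is T, ◇¬p ∨ p is T. ✓
Satisfying worlds: {s, u, x}.

3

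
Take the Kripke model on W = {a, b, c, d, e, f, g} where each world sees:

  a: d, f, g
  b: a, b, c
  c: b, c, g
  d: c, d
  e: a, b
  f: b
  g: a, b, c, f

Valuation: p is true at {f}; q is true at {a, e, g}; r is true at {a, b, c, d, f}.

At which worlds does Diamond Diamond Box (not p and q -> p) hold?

a: successors {d, f, g}; Diamond Box (not p and q -> p) there: d:T, f:F, g:T. ✓
b: successors {a, b, c}; Diamond Box (not p and q -> p) there: a:T, b:F, c:F. ✓
c: successors {b, c, g}; Diamond Box (not p and q -> p) there: b:F, c:F, g:T. ✓
d: successors {c, d}; Diamond Box (not p and q -> p) there: c:F, d:T. ✓
e: successors {a, b}; Diamond Box (not p and q -> p) there: a:T, b:F. ✓
f: successors {b}; Diamond Box (not p and q -> p) there: b:F. ✗
g: successors {a, b, c, f}; Diamond Box (not p and q -> p) there: a:T, b:F, c:F, f:F. ✓

{a, b, c, d, e, g}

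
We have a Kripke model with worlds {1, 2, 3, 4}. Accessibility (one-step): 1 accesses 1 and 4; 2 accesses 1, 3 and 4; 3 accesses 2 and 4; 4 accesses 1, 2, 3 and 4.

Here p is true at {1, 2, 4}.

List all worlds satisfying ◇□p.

1: successors {1, 4}; □p there: 1:T, 4:F. ✓
2: successors {1, 3, 4}; □p there: 1:T, 3:T, 4:F. ✓
3: successors {2, 4}; □p there: 2:F, 4:F. ✗
4: successors {1, 2, 3, 4}; □p there: 1:T, 2:F, 3:T, 4:F. ✓

{1, 2, 4}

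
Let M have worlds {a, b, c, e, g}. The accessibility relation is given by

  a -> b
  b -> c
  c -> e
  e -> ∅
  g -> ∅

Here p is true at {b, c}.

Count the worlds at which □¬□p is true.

a: successors {b}; ¬□p there: b:F. ✗
b: successors {c}; ¬□p there: c:T. ✓
c: successors {e}; ¬□p there: e:F. ✗
e: no successors, so □¬□p holds vacuously. ✓
g: no successors, so □¬□p holds vacuously. ✓
Satisfying worlds: {b, e, g}.

3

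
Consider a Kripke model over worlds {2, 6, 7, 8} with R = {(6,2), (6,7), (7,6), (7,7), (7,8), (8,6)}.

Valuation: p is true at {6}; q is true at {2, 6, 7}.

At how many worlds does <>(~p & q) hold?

2

2: no successors, so <>(~p & q) fails. ✗
6: successors {2, 7}; ~p & q there: 2:T, 7:T. ✓
7: successors {6, 7, 8}; ~p & q there: 6:F, 7:T, 8:F. ✓
8: successors {6}; ~p & q there: 6:F. ✗
Satisfying worlds: {6, 7}.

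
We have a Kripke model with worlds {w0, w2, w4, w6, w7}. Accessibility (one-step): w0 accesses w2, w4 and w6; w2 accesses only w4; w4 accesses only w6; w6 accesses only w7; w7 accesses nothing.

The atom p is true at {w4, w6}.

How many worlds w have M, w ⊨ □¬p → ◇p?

3

w0: □¬p is F, ◇p is T. ✓
w2: □¬p is F, ◇p is T. ✓
w4: □¬p is F, ◇p is T. ✓
w6: □¬p is T, ◇p is F. ✗
w7: □¬p is T, ◇p is F. ✗
Satisfying worlds: {w0, w2, w4}.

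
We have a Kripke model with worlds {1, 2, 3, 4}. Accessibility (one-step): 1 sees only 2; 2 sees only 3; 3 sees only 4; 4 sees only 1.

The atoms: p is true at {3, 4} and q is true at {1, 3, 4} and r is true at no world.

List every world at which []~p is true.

{1, 4}

1: successors {2}; ~p there: 2:T. ✓
2: successors {3}; ~p there: 3:F. ✗
3: successors {4}; ~p there: 4:F. ✗
4: successors {1}; ~p there: 1:T. ✓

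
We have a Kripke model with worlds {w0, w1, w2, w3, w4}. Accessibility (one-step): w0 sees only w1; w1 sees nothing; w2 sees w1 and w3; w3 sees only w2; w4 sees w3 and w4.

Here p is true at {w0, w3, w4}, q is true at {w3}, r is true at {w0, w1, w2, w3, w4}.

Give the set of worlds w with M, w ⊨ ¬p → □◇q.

w0: ¬p is F, □◇q is F. ✓
w1: ¬p is T, □◇q is T. ✓
w2: ¬p is T, □◇q is F. ✗
w3: ¬p is F, □◇q is T. ✓
w4: ¬p is F, □◇q is F. ✓

{w0, w1, w3, w4}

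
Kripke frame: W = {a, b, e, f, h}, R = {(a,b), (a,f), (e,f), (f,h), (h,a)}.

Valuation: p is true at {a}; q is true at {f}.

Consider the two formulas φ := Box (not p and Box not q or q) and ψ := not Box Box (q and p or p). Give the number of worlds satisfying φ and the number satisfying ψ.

4 and 3

For Box (not p and Box not q or q):
a: successors {b, f}; not p and Box not q or q there: b:T, f:T. ✓
b: no successors, so Box (not p and Box not q or q) holds vacuously. ✓
e: successors {f}; not p and Box not q or q there: f:T. ✓
f: successors {h}; not p and Box not q or q there: h:T. ✓
h: successors {a}; not p and Box not q or q there: a:F. ✗
— 4 worlds.
For not Box Box (q and p or p):
a: Box Box (q and p or p) is F. ✓
b: Box Box (q and p or p) is T. ✗
e: Box Box (q and p or p) is F. ✓
f: Box Box (q and p or p) is T. ✗
h: Box Box (q and p or p) is F. ✓
— 3 worlds.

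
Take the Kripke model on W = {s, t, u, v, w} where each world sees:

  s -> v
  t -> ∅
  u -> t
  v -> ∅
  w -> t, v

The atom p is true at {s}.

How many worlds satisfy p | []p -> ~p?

s: p | []p is T, ~p is F. ✗
t: p | []p is T, ~p is T. ✓
u: p | []p is F, ~p is T. ✓
v: p | []p is T, ~p is T. ✓
w: p | []p is F, ~p is T. ✓
Satisfying worlds: {t, u, v, w}.

4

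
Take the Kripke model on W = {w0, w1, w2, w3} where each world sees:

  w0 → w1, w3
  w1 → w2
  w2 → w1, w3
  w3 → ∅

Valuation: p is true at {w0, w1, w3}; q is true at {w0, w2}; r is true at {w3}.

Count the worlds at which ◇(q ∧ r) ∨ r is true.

1

w0: ◇(q ∧ r) is F, r is F. ✗
w1: ◇(q ∧ r) is F, r is F. ✗
w2: ◇(q ∧ r) is F, r is F. ✗
w3: ◇(q ∧ r) is F, r is T. ✓
Satisfying worlds: {w3}.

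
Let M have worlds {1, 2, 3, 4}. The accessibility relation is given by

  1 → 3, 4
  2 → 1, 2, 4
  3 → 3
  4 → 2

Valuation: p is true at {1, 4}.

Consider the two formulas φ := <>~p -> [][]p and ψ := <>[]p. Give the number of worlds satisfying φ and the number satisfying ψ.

0 and 0

For <>~p -> [][]p:
1: <>~p is T, [][]p is F. ✗
2: <>~p is T, [][]p is F. ✗
3: <>~p is T, [][]p is F. ✗
4: <>~p is T, [][]p is F. ✗
— 0 worlds.
For <>[]p:
1: successors {3, 4}; []p there: 3:F, 4:F. ✗
2: successors {1, 2, 4}; []p there: 1:F, 2:F, 4:F. ✗
3: successors {3}; []p there: 3:F. ✗
4: successors {2}; []p there: 2:F. ✗
— 0 worlds.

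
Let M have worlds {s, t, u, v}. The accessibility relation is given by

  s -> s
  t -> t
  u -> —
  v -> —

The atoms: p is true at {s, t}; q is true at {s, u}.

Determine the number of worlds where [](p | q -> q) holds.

3

s: successors {s}; p | q -> q there: s:T. ✓
t: successors {t}; p | q -> q there: t:F. ✗
u: no successors, so [](p | q -> q) holds vacuously. ✓
v: no successors, so [](p | q -> q) holds vacuously. ✓
Satisfying worlds: {s, u, v}.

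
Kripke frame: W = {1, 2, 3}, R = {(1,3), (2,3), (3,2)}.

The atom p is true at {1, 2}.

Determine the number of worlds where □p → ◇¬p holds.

2

1: □p is F, ◇¬p is T. ✓
2: □p is F, ◇¬p is T. ✓
3: □p is T, ◇¬p is F. ✗
Satisfying worlds: {1, 2}.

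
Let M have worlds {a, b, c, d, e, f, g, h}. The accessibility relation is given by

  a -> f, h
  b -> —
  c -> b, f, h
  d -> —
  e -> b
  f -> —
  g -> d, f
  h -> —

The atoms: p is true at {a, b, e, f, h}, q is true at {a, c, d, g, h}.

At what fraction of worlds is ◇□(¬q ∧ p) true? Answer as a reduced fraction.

1/2

a: successors {f, h}; □(¬q ∧ p) there: f:T, h:T. ✓
b: no successors, so ◇□(¬q ∧ p) fails. ✗
c: successors {b, f, h}; □(¬q ∧ p) there: b:T, f:T, h:T. ✓
d: no successors, so ◇□(¬q ∧ p) fails. ✗
e: successors {b}; □(¬q ∧ p) there: b:T. ✓
f: no successors, so ◇□(¬q ∧ p) fails. ✗
g: successors {d, f}; □(¬q ∧ p) there: d:T, f:T. ✓
h: no successors, so ◇□(¬q ∧ p) fails. ✗
That's 4 of 8 worlds, so 4/8 = 1/2.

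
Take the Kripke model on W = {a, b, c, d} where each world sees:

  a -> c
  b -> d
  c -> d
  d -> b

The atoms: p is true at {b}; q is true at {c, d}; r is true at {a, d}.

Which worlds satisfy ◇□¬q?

a: successors {c}; □¬q there: c:F. ✗
b: successors {d}; □¬q there: d:T. ✓
c: successors {d}; □¬q there: d:T. ✓
d: successors {b}; □¬q there: b:F. ✗

{b, c}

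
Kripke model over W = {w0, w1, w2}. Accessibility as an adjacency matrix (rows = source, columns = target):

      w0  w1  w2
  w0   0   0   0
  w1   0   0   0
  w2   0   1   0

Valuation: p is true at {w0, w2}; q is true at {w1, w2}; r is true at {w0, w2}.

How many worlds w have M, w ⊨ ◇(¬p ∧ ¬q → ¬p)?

1

w0: no successors, so ◇(¬p ∧ ¬q → ¬p) fails. ✗
w1: no successors, so ◇(¬p ∧ ¬q → ¬p) fails. ✗
w2: successors {w1}; ¬p ∧ ¬q → ¬p there: w1:T. ✓
Satisfying worlds: {w2}.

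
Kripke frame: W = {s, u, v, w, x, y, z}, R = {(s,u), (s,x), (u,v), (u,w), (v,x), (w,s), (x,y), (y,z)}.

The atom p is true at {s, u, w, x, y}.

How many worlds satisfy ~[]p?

s: []p is T. ✗
u: []p is F. ✓
v: []p is T. ✗
w: []p is T. ✗
x: []p is T. ✗
y: []p is F. ✓
z: []p is T. ✗
Satisfying worlds: {u, y}.

2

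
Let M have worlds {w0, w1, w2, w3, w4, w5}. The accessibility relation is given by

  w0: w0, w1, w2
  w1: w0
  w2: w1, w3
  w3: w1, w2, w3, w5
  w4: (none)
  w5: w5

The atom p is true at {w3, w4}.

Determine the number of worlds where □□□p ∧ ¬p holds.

w0: □□□p is F, ¬p is T. ✗
w1: □□□p is F, ¬p is T. ✗
w2: □□□p is F, ¬p is T. ✗
w3: □□□p is F, ¬p is F. ✗
w4: □□□p is T, ¬p is F. ✗
w5: □□□p is F, ¬p is T. ✗
Satisfying worlds: ∅.

0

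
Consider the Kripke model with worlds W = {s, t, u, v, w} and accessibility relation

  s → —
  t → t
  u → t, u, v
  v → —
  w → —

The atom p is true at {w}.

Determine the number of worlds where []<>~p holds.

4

s: no successors, so []<>~p holds vacuously. ✓
t: successors {t}; <>~p there: t:T. ✓
u: successors {t, u, v}; <>~p there: t:T, u:T, v:F. ✗
v: no successors, so []<>~p holds vacuously. ✓
w: no successors, so []<>~p holds vacuously. ✓
Satisfying worlds: {s, t, v, w}.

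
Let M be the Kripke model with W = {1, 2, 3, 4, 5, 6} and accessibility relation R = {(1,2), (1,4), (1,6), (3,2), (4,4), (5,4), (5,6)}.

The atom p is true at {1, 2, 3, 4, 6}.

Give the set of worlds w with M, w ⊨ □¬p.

1: successors {2, 4, 6}; ¬p there: 2:F, 4:F, 6:F. ✗
2: no successors, so □¬p holds vacuously. ✓
3: successors {2}; ¬p there: 2:F. ✗
4: successors {4}; ¬p there: 4:F. ✗
5: successors {4, 6}; ¬p there: 4:F, 6:F. ✗
6: no successors, so □¬p holds vacuously. ✓

{2, 6}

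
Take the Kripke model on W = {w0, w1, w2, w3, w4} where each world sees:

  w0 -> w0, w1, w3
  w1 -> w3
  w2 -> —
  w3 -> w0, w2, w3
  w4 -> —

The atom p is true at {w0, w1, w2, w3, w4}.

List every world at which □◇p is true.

w0: successors {w0, w1, w3}; ◇p there: w0:T, w1:T, w3:T. ✓
w1: successors {w3}; ◇p there: w3:T. ✓
w2: no successors, so □◇p holds vacuously. ✓
w3: successors {w0, w2, w3}; ◇p there: w0:T, w2:F, w3:T. ✗
w4: no successors, so □◇p holds vacuously. ✓

{w0, w1, w2, w4}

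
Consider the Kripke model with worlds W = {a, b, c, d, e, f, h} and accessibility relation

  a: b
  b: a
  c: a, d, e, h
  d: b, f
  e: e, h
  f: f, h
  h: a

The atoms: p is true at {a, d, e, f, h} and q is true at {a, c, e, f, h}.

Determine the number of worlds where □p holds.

5

a: successors {b}; p there: b:F. ✗
b: successors {a}; p there: a:T. ✓
c: successors {a, d, e, h}; p there: a:T, d:T, e:T, h:T. ✓
d: successors {b, f}; p there: b:F, f:T. ✗
e: successors {e, h}; p there: e:T, h:T. ✓
f: successors {f, h}; p there: f:T, h:T. ✓
h: successors {a}; p there: a:T. ✓
Satisfying worlds: {b, c, e, f, h}.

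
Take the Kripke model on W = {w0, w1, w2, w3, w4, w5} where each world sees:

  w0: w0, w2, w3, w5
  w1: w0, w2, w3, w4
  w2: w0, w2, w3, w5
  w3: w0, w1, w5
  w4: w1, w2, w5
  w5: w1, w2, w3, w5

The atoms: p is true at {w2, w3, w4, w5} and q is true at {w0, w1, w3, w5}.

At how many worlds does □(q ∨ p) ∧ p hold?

4

w0: □(q ∨ p) is T, p is F. ✗
w1: □(q ∨ p) is T, p is F. ✗
w2: □(q ∨ p) is T, p is T. ✓
w3: □(q ∨ p) is T, p is T. ✓
w4: □(q ∨ p) is T, p is T. ✓
w5: □(q ∨ p) is T, p is T. ✓
Satisfying worlds: {w2, w3, w4, w5}.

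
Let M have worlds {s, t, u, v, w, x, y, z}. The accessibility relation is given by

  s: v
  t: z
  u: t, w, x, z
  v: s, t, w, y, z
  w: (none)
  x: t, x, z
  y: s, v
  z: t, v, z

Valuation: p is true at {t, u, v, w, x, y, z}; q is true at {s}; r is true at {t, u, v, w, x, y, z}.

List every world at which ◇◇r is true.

{s, t, u, v, x, y, z}

s: successors {v}; ◇r there: v:T. ✓
t: successors {z}; ◇r there: z:T. ✓
u: successors {t, w, x, z}; ◇r there: t:T, w:F, x:T, z:T. ✓
v: successors {s, t, w, y, z}; ◇r there: s:T, t:T, w:F, y:T, z:T. ✓
w: no successors, so ◇◇r fails. ✗
x: successors {t, x, z}; ◇r there: t:T, x:T, z:T. ✓
y: successors {s, v}; ◇r there: s:T, v:T. ✓
z: successors {t, v, z}; ◇r there: t:T, v:T, z:T. ✓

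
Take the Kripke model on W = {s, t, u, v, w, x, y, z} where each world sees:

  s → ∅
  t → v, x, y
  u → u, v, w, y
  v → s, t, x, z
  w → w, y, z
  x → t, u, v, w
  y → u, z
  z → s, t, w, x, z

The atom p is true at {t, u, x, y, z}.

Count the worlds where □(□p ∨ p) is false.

5

s: no successors, so □(□p ∨ p) holds vacuously. ✓
t: successors {v, x, y}; □p ∨ p there: v:F, x:T, y:T. ✗
u: successors {u, v, w, y}; □p ∨ p there: u:T, v:F, w:F, y:T. ✗
v: successors {s, t, x, z}; □p ∨ p there: s:T, t:T, x:T, z:T. ✓
w: successors {w, y, z}; □p ∨ p there: w:F, y:T, z:T. ✗
x: successors {t, u, v, w}; □p ∨ p there: t:T, u:T, v:F, w:F. ✗
y: successors {u, z}; □p ∨ p there: u:T, z:T. ✓
z: successors {s, t, w, x, z}; □p ∨ p there: s:T, t:T, w:F, x:T, z:T. ✗
Satisfying worlds: {s, v, y}.
So □(□p ∨ p) fails at the other 5 worlds.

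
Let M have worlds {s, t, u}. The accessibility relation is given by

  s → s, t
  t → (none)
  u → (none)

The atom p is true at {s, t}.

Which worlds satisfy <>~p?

∅

s: successors {s, t}; ~p there: s:F, t:F. ✗
t: no successors, so <>~p fails. ✗
u: no successors, so <>~p fails. ✗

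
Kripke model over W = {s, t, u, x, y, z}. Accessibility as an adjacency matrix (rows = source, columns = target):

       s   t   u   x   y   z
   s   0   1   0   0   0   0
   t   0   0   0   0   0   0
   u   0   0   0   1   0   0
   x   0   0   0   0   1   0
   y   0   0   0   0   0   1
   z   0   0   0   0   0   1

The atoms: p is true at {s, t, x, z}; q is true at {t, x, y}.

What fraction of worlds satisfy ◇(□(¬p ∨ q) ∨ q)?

1/2

s: successors {t}; □(¬p ∨ q) ∨ q there: t:T. ✓
t: no successors, so ◇(□(¬p ∨ q) ∨ q) fails. ✗
u: successors {x}; □(¬p ∨ q) ∨ q there: x:T. ✓
x: successors {y}; □(¬p ∨ q) ∨ q there: y:T. ✓
y: successors {z}; □(¬p ∨ q) ∨ q there: z:F. ✗
z: successors {z}; □(¬p ∨ q) ∨ q there: z:F. ✗
That's 3 of 6 worlds, so 3/6 = 1/2.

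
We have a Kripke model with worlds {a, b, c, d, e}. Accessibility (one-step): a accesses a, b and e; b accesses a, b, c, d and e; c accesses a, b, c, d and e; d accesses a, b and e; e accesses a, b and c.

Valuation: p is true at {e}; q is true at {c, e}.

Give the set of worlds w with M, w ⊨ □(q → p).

{a, d}

a: successors {a, b, e}; q → p there: a:T, b:T, e:T. ✓
b: successors {a, b, c, d, e}; q → p there: a:T, b:T, c:F, d:T, e:T. ✗
c: successors {a, b, c, d, e}; q → p there: a:T, b:T, c:F, d:T, e:T. ✗
d: successors {a, b, e}; q → p there: a:T, b:T, e:T. ✓
e: successors {a, b, c}; q → p there: a:T, b:T, c:F. ✗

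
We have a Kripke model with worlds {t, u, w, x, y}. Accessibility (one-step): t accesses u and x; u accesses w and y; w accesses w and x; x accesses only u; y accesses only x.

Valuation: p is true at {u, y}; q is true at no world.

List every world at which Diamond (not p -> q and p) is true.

{t, u, x}

t: successors {u, x}; not p -> q and p there: u:T, x:F. ✓
u: successors {w, y}; not p -> q and p there: w:F, y:T. ✓
w: successors {w, x}; not p -> q and p there: w:F, x:F. ✗
x: successors {u}; not p -> q and p there: u:T. ✓
y: successors {x}; not p -> q and p there: x:F. ✗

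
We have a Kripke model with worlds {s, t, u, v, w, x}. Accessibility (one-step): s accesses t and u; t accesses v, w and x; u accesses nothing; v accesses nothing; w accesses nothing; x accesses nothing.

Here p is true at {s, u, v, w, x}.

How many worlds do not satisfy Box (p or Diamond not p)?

1

s: successors {t, u}; p or Diamond not p there: t:F, u:T. ✗
t: successors {v, w, x}; p or Diamond not p there: v:T, w:T, x:T. ✓
u: no successors, so Box (p or Diamond not p) holds vacuously. ✓
v: no successors, so Box (p or Diamond not p) holds vacuously. ✓
w: no successors, so Box (p or Diamond not p) holds vacuously. ✓
x: no successors, so Box (p or Diamond not p) holds vacuously. ✓
Satisfying worlds: {t, u, v, w, x}.
So Box (p or Diamond not p) fails at the other 1 world.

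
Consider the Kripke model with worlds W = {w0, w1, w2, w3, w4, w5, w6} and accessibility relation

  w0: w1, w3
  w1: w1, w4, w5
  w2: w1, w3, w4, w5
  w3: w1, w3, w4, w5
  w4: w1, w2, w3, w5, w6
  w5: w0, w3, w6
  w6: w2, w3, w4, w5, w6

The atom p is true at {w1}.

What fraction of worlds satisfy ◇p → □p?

2/7

w0: ◇p is T, □p is F. ✗
w1: ◇p is T, □p is F. ✗
w2: ◇p is T, □p is F. ✗
w3: ◇p is T, □p is F. ✗
w4: ◇p is T, □p is F. ✗
w5: ◇p is F, □p is F. ✓
w6: ◇p is F, □p is F. ✓
That's 2 of 7 worlds, so 2/7.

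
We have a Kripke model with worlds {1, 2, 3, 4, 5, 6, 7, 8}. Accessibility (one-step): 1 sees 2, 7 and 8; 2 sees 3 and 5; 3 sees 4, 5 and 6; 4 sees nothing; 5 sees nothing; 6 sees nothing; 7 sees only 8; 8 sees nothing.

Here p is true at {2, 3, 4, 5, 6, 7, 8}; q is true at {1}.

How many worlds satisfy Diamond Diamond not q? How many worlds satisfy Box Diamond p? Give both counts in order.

For Diamond Diamond not q:
1: successors {2, 7, 8}; Diamond not q there: 2:T, 7:T, 8:F. ✓
2: successors {3, 5}; Diamond not q there: 3:T, 5:F. ✓
3: successors {4, 5, 6}; Diamond not q there: 4:F, 5:F, 6:F. ✗
4: no successors, so Diamond Diamond not q fails. ✗
5: no successors, so Diamond Diamond not q fails. ✗
6: no successors, so Diamond Diamond not q fails. ✗
7: successors {8}; Diamond not q there: 8:F. ✗
8: no successors, so Diamond Diamond not q fails. ✗
— 2 worlds.
For Box Diamond p:
1: successors {2, 7, 8}; Diamond p there: 2:T, 7:T, 8:F. ✗
2: successors {3, 5}; Diamond p there: 3:T, 5:F. ✗
3: successors {4, 5, 6}; Diamond p there: 4:F, 5:F, 6:F. ✗
4: no successors, so Box Diamond p holds vacuously. ✓
5: no successors, so Box Diamond p holds vacuously. ✓
6: no successors, so Box Diamond p holds vacuously. ✓
7: successors {8}; Diamond p there: 8:F. ✗
8: no successors, so Box Diamond p holds vacuously. ✓
— 4 worlds.

2 and 4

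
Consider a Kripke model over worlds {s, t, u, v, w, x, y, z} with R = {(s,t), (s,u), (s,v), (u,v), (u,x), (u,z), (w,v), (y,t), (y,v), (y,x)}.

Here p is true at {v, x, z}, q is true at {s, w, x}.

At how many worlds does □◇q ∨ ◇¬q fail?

s: □◇q is F, ◇¬q is T. ✓
t: □◇q is T, ◇¬q is F. ✓
u: □◇q is F, ◇¬q is T. ✓
v: □◇q is T, ◇¬q is F. ✓
w: □◇q is F, ◇¬q is T. ✓
x: □◇q is T, ◇¬q is F. ✓
y: □◇q is F, ◇¬q is T. ✓
z: □◇q is T, ◇¬q is F. ✓
Satisfying worlds: {s, t, u, v, w, x, y, z}.
So □◇q ∨ ◇¬q fails at the other 0 worlds.

0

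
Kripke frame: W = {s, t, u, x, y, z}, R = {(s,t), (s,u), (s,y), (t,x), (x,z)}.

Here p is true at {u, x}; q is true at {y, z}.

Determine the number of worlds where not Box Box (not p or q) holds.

s: Box Box (not p or q) is F. ✓
t: Box Box (not p or q) is T. ✗
u: Box Box (not p or q) is T. ✗
x: Box Box (not p or q) is T. ✗
y: Box Box (not p or q) is T. ✗
z: Box Box (not p or q) is T. ✗
Satisfying worlds: {s}.

1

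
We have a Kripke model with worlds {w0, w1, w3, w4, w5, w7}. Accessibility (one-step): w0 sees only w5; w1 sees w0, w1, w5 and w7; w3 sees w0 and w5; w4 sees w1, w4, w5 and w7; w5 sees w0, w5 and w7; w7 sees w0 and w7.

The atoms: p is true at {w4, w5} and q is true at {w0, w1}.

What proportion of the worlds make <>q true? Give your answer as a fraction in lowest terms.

5/6

w0: successors {w5}; q there: w5:F. ✗
w1: successors {w0, w1, w5, w7}; q there: w0:T, w1:T, w5:F, w7:F. ✓
w3: successors {w0, w5}; q there: w0:T, w5:F. ✓
w4: successors {w1, w4, w5, w7}; q there: w1:T, w4:F, w5:F, w7:F. ✓
w5: successors {w0, w5, w7}; q there: w0:T, w5:F, w7:F. ✓
w7: successors {w0, w7}; q there: w0:T, w7:F. ✓
That's 5 of 6 worlds, so 5/6.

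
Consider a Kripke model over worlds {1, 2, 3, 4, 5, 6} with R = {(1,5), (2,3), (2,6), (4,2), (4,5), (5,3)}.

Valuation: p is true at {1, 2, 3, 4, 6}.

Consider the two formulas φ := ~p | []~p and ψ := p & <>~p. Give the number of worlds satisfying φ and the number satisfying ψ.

4 and 2

For ~p | []~p:
1: ~p is F, []~p is T. ✓
2: ~p is F, []~p is F. ✗
3: ~p is F, []~p is T. ✓
4: ~p is F, []~p is F. ✗
5: ~p is T, []~p is F. ✓
6: ~p is F, []~p is T. ✓
— 4 worlds.
For p & <>~p:
1: p is T, <>~p is T. ✓
2: p is T, <>~p is F. ✗
3: p is T, <>~p is F. ✗
4: p is T, <>~p is T. ✓
5: p is F, <>~p is F. ✗
6: p is T, <>~p is F. ✗
— 2 worlds.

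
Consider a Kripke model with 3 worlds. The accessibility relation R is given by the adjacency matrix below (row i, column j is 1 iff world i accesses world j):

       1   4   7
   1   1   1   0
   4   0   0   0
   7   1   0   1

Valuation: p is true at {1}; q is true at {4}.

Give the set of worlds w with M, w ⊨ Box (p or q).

{1, 4}

1: successors {1, 4}; p or q there: 1:T, 4:T. ✓
4: no successors, so Box (p or q) holds vacuously. ✓
7: successors {1, 7}; p or q there: 1:T, 7:F. ✗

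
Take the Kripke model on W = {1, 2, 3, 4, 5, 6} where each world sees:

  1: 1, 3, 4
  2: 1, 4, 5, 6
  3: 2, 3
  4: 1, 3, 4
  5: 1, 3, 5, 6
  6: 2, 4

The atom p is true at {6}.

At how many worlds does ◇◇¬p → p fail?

1: ◇◇¬p is T, p is F. ✗
2: ◇◇¬p is T, p is F. ✗
3: ◇◇¬p is T, p is F. ✗
4: ◇◇¬p is T, p is F. ✗
5: ◇◇¬p is T, p is F. ✗
6: ◇◇¬p is T, p is T. ✓
Satisfying worlds: {6}.
So ◇◇¬p → p fails at the other 5 worlds.

5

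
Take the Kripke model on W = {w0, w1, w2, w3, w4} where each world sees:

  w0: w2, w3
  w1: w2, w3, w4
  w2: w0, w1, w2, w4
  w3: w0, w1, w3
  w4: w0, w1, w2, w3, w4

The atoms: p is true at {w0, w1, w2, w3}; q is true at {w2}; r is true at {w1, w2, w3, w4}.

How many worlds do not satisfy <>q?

1

w0: successors {w2, w3}; q there: w2:T, w3:F. ✓
w1: successors {w2, w3, w4}; q there: w2:T, w3:F, w4:F. ✓
w2: successors {w0, w1, w2, w4}; q there: w0:F, w1:F, w2:T, w4:F. ✓
w3: successors {w0, w1, w3}; q there: w0:F, w1:F, w3:F. ✗
w4: successors {w0, w1, w2, w3, w4}; q there: w0:F, w1:F, w2:T, w3:F, w4:F. ✓
Satisfying worlds: {w0, w1, w2, w4}.
So <>q fails at the other 1 world.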